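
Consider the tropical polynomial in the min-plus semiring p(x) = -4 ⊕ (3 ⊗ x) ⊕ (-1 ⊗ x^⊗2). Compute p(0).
p(0) = -4

A tropical monomial a ⊗ x^⊗i evaluates to a + i · x. Evaluating each term at x = 0:
  Term 0 contributes -4 + 0 · 0 = -4
  Term 1 contributes 3 + 1 · 0 = 3
  Term 2 contributes -1 + 2 · 0 = -1
p(0) = ⊕ of these = min[-4, 3, -1] = -4.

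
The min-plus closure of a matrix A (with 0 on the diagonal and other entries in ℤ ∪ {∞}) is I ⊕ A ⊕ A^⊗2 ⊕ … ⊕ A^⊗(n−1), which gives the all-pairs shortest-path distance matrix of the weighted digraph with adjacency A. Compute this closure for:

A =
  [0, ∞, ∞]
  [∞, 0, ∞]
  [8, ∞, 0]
Closure =
  [0, ∞, ∞]
  [∞, 0, ∞]
  [8, ∞, 0]

This is the Floyd-Warshall all-pairs shortest-path computation. For each intermediate vertex k = 0, 1, …, 2, update dist[i][j] ← min(dist[i][j], dist[i][k] + dist[k][j]). The final matrix gives, for each (i, j), the minimum total weight of any directed path from i to j (possibly empty when i = j).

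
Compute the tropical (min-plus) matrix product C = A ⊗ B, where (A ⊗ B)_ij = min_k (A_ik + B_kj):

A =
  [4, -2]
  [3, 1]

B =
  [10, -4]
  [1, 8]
A ⊗ B =
  [-1, 0]
  [2, -1]

Apply the min-plus product entry-by-entry:
  C[0][0] = min over k of (A[0][0] + B[0][0] = 4 + 10 = 14, A[0][1] + B[1][0] = -2 + 1 = -1) = -1 (attained at k = 1)
  C[0][1] = min over k of (A[0][0] + B[0][1] = 4 + -4 = 0, A[0][1] + B[1][1] = -2 + 8 = 6) = 0 (attained at k = 0)
  C[1][0] = min over k of (A[1][0] + B[0][0] = 3 + 10 = 13, A[1][1] + B[1][0] = 1 + 1 = 2) = 2 (attained at k = 1)
  C[1][1] = min over k of (A[1][0] + B[0][1] = 3 + -4 = -1, A[1][1] + B[1][1] = 1 + 8 = 9) = -1 (attained at k = 0)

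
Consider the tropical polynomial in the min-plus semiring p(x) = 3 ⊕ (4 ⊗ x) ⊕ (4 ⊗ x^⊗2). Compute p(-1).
p(-1) = 2

A tropical monomial a ⊗ x^⊗i evaluates to a + i · x. Evaluating each term at x = -1:
  Term 0 contributes 3 + 0 · -1 = 3
  Term 1 contributes 4 + 1 · -1 = 3
  Term 2 contributes 4 + 2 · -1 = 2
p(-1) = ⊕ of these = min[3, 3, 2] = 2.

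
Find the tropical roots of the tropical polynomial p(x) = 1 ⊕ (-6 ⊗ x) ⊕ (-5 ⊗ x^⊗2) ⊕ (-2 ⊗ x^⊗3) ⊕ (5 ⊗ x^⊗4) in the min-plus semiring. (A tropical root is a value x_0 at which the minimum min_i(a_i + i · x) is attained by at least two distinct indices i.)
Roots: {-7, -3, -1, 7}

Each tropical root is a break point of the lower envelope of the lines y = a_i + i · x (there are 5 lines, with slopes 0, 1, ..., 4). Only the lines that attain the minimum somewhere contribute to roots; other lines are dominated. Here the surviving (envelope) indices are i = 4, i = 3, i = 2, i = 1, i = 0.
Intersections between consecutive envelope lines give the roots: for adjacent envelope indices i < j the intersection is x = (a_i − a_j) / (j − i). Reading off the sorted break points: {-7, -3, -1, 7}.
Verification: at each break x_0, at least two indices attain the minimum of min_i(a_i + i · x_0).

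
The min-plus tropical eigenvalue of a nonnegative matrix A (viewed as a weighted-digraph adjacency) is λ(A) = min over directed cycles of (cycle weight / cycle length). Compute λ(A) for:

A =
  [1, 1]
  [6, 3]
λ(A) = 1

Enumerate directed cycles and compute their means (weight / length). Sample:
  cycle 0 → 0: weight = 1, length = 1, mean = 1/1 ≈ 1.000
  cycle 1 → 1: weight = 3, length = 1, mean = 3/1 ≈ 3.000
  cycle 0 → 1 → 0: weight = 7, length = 2, mean = 7/2 ≈ 3.500
  cycle 1 → 0 → 1: weight = 7, length = 2, mean = 7/2 ≈ 3.500
Minimum mean = 1.000, attained e.g. along the cycle 0 → 0 with weight 1 and length 1. So λ(A) = 1/1 = 1.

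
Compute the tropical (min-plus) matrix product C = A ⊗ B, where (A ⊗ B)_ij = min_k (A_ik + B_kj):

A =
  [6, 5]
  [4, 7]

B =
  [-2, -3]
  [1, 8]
A ⊗ B =
  [4, 3]
  [2, 1]

Apply the min-plus product entry-by-entry:
  C[0][0] = min over k of (A[0][0] + B[0][0] = 6 + -2 = 4, A[0][1] + B[1][0] = 5 + 1 = 6) = 4 (attained at k = 0)
  C[0][1] = min over k of (A[0][0] + B[0][1] = 6 + -3 = 3, A[0][1] + B[1][1] = 5 + 8 = 13) = 3 (attained at k = 0)
  C[1][0] = min over k of (A[1][0] + B[0][0] = 4 + -2 = 2, A[1][1] + B[1][0] = 7 + 1 = 8) = 2 (attained at k = 0)
  C[1][1] = min over k of (A[1][0] + B[0][1] = 4 + -3 = 1, A[1][1] + B[1][1] = 7 + 8 = 15) = 1 (attained at k = 0)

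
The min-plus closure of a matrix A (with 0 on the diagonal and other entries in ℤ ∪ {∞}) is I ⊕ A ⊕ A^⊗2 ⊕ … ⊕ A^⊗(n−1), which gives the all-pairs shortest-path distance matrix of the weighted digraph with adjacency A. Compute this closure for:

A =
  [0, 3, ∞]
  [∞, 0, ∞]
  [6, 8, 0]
Closure =
  [0, 3, ∞]
  [∞, 0, ∞]
  [6, 8, 0]

This is the Floyd-Warshall all-pairs shortest-path computation. For each intermediate vertex k = 0, 1, …, 2, update dist[i][j] ← min(dist[i][j], dist[i][k] + dist[k][j]). The final matrix gives, for each (i, j), the minimum total weight of any directed path from i to j (possibly empty when i = j).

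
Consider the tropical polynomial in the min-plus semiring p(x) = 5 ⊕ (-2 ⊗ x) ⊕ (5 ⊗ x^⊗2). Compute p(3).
p(3) = 1

A tropical monomial a ⊗ x^⊗i evaluates to a + i · x. Evaluating each term at x = 3:
  Term 0 contributes 5 + 0 · 3 = 5
  Term 1 contributes -2 + 1 · 3 = 1
  Term 2 contributes 5 + 2 · 3 = 11
p(3) = ⊕ of these = min[5, 1, 11] = 1.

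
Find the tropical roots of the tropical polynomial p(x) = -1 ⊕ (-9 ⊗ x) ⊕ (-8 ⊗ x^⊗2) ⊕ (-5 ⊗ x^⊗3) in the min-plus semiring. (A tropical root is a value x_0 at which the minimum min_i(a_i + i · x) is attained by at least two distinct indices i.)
Roots: {-3, -1, 8}

Each tropical root is a break point of the lower envelope of the lines y = a_i + i · x (there are 4 lines, with slopes 0, 1, ..., 3). Only the lines that attain the minimum somewhere contribute to roots; other lines are dominated. Here the surviving (envelope) indices are i = 3, i = 2, i = 1, i = 0.
Intersections between consecutive envelope lines give the roots: for adjacent envelope indices i < j the intersection is x = (a_i − a_j) / (j − i). Reading off the sorted break points: {-3, -1, 8}.
Verification: at each break x_0, at least two indices attain the minimum of min_i(a_i + i · x_0).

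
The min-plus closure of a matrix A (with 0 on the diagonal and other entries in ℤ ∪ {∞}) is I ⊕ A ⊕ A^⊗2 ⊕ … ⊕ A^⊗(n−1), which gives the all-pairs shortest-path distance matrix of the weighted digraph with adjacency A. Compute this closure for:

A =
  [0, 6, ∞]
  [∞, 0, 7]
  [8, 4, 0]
Closure =
  [0, 6, 13]
  [15, 0, 7]
  [8, 4, 0]

This is the Floyd-Warshall all-pairs shortest-path computation. For each intermediate vertex k = 0, 1, …, 2, update dist[i][j] ← min(dist[i][j], dist[i][k] + dist[k][j]). The final matrix gives, for each (i, j), the minimum total weight of any directed path from i to j (possibly empty when i = j).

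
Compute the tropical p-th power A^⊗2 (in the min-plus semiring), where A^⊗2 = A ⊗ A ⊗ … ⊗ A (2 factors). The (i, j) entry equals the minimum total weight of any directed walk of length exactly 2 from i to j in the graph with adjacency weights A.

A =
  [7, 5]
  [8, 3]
A^⊗2 =
  [13, 8]
  [11, 6]

Each entry (A^⊗2)_ij equals the minimum over all length-2 walks i = v_0 → v_1 → … → v_2 = j of Σ_t A[v_t][v_{t+1}]. For example, for (i, j) = (0, 1) we minimise over 2 possible intermediate vertex sequences; the minimum is 8, attained along the walk 0 → 1 → 1.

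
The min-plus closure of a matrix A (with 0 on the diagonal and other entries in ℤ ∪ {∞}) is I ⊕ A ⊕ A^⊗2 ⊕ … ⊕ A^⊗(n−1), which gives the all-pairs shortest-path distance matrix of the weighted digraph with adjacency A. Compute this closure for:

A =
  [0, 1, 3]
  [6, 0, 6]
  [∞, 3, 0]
Closure =
  [0, 1, 3]
  [6, 0, 6]
  [9, 3, 0]

This is the Floyd-Warshall all-pairs shortest-path computation. For each intermediate vertex k = 0, 1, …, 2, update dist[i][j] ← min(dist[i][j], dist[i][k] + dist[k][j]). The final matrix gives, for each (i, j), the minimum total weight of any directed path from i to j (possibly empty when i = j).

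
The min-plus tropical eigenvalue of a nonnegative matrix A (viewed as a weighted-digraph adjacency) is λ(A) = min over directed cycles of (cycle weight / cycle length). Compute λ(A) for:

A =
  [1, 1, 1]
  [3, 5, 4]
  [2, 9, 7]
λ(A) = 1

Enumerate directed cycles and compute their means (weight / length). Sample:
  cycle 0 → 0: weight = 1, length = 1, mean = 1/1 ≈ 1.000
  cycle 1 → 1: weight = 5, length = 1, mean = 5/1 ≈ 5.000
  cycle 2 → 2: weight = 7, length = 1, mean = 7/1 ≈ 7.000
  cycle 0 → 1 → 0: weight = 4, length = 2, mean = 4/2 ≈ 2.000
  cycle 0 → 2 → 0: weight = 3, length = 2, mean = 3/2 ≈ 1.500
  cycle 1 → 0 → 1: weight = 4, length = 2, mean = 4/2 ≈ 2.000
Minimum mean = 1.000, attained e.g. along the cycle 0 → 0 with weight 1 and length 1. So λ(A) = 1/1 = 1.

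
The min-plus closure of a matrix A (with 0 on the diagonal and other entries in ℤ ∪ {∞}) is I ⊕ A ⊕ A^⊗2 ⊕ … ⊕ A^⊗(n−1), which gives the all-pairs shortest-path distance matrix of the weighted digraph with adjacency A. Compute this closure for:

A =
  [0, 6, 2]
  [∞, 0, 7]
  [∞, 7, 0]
Closure =
  [0, 6, 2]
  [∞, 0, 7]
  [∞, 7, 0]

This is the Floyd-Warshall all-pairs shortest-path computation. For each intermediate vertex k = 0, 1, …, 2, update dist[i][j] ← min(dist[i][j], dist[i][k] + dist[k][j]). The final matrix gives, for each (i, j), the minimum total weight of any directed path from i to j (possibly empty when i = j).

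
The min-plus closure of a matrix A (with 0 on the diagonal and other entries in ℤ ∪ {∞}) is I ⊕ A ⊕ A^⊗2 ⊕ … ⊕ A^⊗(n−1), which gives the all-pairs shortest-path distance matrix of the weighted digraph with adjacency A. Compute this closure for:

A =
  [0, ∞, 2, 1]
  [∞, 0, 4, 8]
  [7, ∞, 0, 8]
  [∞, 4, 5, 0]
Closure =
  [0, 5, 2, 1]
  [11, 0, 4, 8]
  [7, 12, 0, 8]
  [12, 4, 5, 0]

This is the Floyd-Warshall all-pairs shortest-path computation. For each intermediate vertex k = 0, 1, …, 3, update dist[i][j] ← min(dist[i][j], dist[i][k] + dist[k][j]). The final matrix gives, for each (i, j), the minimum total weight of any directed path from i to j (possibly empty when i = j).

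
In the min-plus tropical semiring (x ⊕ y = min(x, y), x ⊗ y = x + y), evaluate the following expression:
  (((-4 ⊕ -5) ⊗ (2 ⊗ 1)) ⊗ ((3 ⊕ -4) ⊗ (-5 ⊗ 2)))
(((-4 ⊕ -5) ⊗ (2 ⊗ 1)) ⊗ ((3 ⊕ -4) ⊗ (-5 ⊗ 2))) = -9

Expand innermost to outermost. Recall ⊕ takes the minimum of its arguments and ⊗ takes their sum. Working out the expression (((-4 ⊕ -5) ⊗ (2 ⊗ 1)) ⊗ ((3 ⊕ -4) ⊗ (-5 ⊗ 2))) gives -9.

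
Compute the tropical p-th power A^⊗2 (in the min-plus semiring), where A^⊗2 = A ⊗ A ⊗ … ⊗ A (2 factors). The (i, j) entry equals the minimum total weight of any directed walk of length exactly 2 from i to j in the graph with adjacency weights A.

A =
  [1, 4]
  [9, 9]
A^⊗2 =
  [2, 5]
  [10, 13]

Each entry (A^⊗2)_ij equals the minimum over all length-2 walks i = v_0 → v_1 → … → v_2 = j of Σ_t A[v_t][v_{t+1}]. For example, for (i, j) = (0, 1) we minimise over 2 possible intermediate vertex sequences; the minimum is 5, attained along the walk 0 → 0 → 1.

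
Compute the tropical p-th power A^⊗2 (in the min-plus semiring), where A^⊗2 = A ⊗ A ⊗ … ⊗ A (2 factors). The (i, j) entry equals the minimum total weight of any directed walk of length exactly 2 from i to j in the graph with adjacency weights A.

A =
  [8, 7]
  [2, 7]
A^⊗2 =
  [9, 14]
  [9, 9]

Each entry (A^⊗2)_ij equals the minimum over all length-2 walks i = v_0 → v_1 → … → v_2 = j of Σ_t A[v_t][v_{t+1}]. For example, for (i, j) = (0, 1) we minimise over 2 possible intermediate vertex sequences; the minimum is 14, attained along the walk 0 → 1 → 1.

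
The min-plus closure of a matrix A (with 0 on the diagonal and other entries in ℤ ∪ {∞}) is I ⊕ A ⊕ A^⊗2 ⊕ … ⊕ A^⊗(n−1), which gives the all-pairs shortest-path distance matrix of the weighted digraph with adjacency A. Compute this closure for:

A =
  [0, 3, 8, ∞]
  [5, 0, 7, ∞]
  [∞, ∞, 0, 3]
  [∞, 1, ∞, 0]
Closure =
  [0, 3, 8, 11]
  [5, 0, 7, 10]
  [9, 4, 0, 3]
  [6, 1, 8, 0]

This is the Floyd-Warshall all-pairs shortest-path computation. For each intermediate vertex k = 0, 1, …, 3, update dist[i][j] ← min(dist[i][j], dist[i][k] + dist[k][j]). The final matrix gives, for each (i, j), the minimum total weight of any directed path from i to j (possibly empty when i = j).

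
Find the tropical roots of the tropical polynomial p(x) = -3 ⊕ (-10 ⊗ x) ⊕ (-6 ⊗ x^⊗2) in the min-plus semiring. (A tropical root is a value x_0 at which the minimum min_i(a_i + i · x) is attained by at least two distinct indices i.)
Roots: {-4, 7}

Each tropical root is a break point of the lower envelope of the lines y = a_i + i · x (there are 3 lines, with slopes 0, 1, ..., 2). Only the lines that attain the minimum somewhere contribute to roots; other lines are dominated. Here the surviving (envelope) indices are i = 2, i = 1, i = 0.
Intersections between consecutive envelope lines give the roots: for adjacent envelope indices i < j the intersection is x = (a_i − a_j) / (j − i). Reading off the sorted break points: {-4, 7}.
Verification: at each break x_0, at least two indices attain the minimum of min_i(a_i + i · x_0).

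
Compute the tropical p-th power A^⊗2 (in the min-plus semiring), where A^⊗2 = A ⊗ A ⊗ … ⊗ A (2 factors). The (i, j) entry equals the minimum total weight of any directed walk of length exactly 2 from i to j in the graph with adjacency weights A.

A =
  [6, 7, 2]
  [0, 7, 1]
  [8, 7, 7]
A^⊗2 =
  [7, 9, 8]
  [6, 7, 2]
  [7, 14, 8]

Each entry (A^⊗2)_ij equals the minimum over all length-2 walks i = v_0 → v_1 → … → v_2 = j of Σ_t A[v_t][v_{t+1}]. For example, for (i, j) = (0, 2) we minimise over 3 possible intermediate vertex sequences; the minimum is 8, attained along the walk 0 → 0 → 2.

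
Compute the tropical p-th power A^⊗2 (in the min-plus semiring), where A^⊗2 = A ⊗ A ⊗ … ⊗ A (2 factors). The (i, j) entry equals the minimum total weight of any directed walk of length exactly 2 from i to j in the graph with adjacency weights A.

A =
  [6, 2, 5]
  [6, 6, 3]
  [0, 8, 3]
A^⊗2 =
  [5, 8, 5]
  [3, 8, 6]
  [3, 2, 5]

Each entry (A^⊗2)_ij equals the minimum over all length-2 walks i = v_0 → v_1 → … → v_2 = j of Σ_t A[v_t][v_{t+1}]. For example, for (i, j) = (0, 2) we minimise over 3 possible intermediate vertex sequences; the minimum is 5, attained along the walk 0 → 1 → 2.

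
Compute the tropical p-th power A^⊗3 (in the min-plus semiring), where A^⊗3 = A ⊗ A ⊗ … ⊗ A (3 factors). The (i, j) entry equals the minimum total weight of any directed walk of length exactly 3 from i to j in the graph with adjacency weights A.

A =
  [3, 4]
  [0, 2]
A^⊗3 =
  [6, 8]
  [4, 6]

Each entry (A^⊗3)_ij equals the minimum over all length-3 walks i = v_0 → v_1 → … → v_3 = j of Σ_t A[v_t][v_{t+1}]. For example, for (i, j) = (0, 1) we minimise over 4 possible intermediate vertex sequences; the minimum is 8, attained along the walk 0 → 1 → 0 → 1.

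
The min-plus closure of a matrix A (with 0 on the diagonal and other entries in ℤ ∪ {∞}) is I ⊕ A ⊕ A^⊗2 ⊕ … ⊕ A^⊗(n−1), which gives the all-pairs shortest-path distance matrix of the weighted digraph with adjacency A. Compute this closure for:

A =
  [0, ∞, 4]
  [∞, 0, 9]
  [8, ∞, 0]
Closure =
  [0, ∞, 4]
  [17, 0, 9]
  [8, ∞, 0]

This is the Floyd-Warshall all-pairs shortest-path computation. For each intermediate vertex k = 0, 1, …, 2, update dist[i][j] ← min(dist[i][j], dist[i][k] + dist[k][j]). The final matrix gives, for each (i, j), the minimum total weight of any directed path from i to j (possibly empty when i = j).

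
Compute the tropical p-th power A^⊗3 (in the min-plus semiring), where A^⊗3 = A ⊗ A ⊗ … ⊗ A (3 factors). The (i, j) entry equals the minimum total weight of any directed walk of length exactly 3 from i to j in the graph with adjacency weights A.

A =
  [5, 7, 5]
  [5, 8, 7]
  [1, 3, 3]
A^⊗3 =
  [9, 11, 11]
  [11, 13, 13]
  [7, 9, 9]

Each entry (A^⊗3)_ij equals the minimum over all length-3 walks i = v_0 → v_1 → … → v_3 = j of Σ_t A[v_t][v_{t+1}]. For example, for (i, j) = (0, 2) we minimise over 9 possible intermediate vertex sequences; the minimum is 11, attained along the walk 0 → 2 → 0 → 2.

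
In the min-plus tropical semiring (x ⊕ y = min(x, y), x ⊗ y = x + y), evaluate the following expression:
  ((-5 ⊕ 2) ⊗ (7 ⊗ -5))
((-5 ⊕ 2) ⊗ (7 ⊗ -5)) = -3

Expand innermost to outermost. Recall ⊕ takes the minimum of its arguments and ⊗ takes their sum. Working out the expression ((-5 ⊕ 2) ⊗ (7 ⊗ -5)) gives -3.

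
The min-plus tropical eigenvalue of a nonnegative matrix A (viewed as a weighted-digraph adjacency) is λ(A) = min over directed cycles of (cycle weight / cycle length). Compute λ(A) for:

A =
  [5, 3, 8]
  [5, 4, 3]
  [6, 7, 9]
λ(A) = 4

Enumerate directed cycles and compute their means (weight / length). Sample:
  cycle 0 → 0: weight = 5, length = 1, mean = 5/1 ≈ 5.000
  cycle 1 → 1: weight = 4, length = 1, mean = 4/1 ≈ 4.000
  cycle 2 → 2: weight = 9, length = 1, mean = 9/1 ≈ 9.000
  cycle 0 → 1 → 0: weight = 8, length = 2, mean = 8/2 ≈ 4.000
  cycle 0 → 2 → 0: weight = 14, length = 2, mean = 14/2 ≈ 7.000
  cycle 1 → 0 → 1: weight = 8, length = 2, mean = 8/2 ≈ 4.000
Minimum mean = 4.000, attained e.g. along the cycle 1 → 1 with weight 4 and length 1. So λ(A) = 4/1 = 4.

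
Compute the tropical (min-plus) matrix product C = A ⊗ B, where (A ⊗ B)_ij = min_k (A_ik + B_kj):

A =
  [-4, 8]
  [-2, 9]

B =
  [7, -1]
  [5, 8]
A ⊗ B =
  [3, -5]
  [5, -3]

Apply the min-plus product entry-by-entry:
  C[0][0] = min over k of (A[0][0] + B[0][0] = -4 + 7 = 3, A[0][1] + B[1][0] = 8 + 5 = 13) = 3 (attained at k = 0)
  C[0][1] = min over k of (A[0][0] + B[0][1] = -4 + -1 = -5, A[0][1] + B[1][1] = 8 + 8 = 16) = -5 (attained at k = 0)
  C[1][0] = min over k of (A[1][0] + B[0][0] = -2 + 7 = 5, A[1][1] + B[1][0] = 9 + 5 = 14) = 5 (attained at k = 0)
  C[1][1] = min over k of (A[1][0] + B[0][1] = -2 + -1 = -3, A[1][1] + B[1][1] = 9 + 8 = 17) = -3 (attained at k = 0)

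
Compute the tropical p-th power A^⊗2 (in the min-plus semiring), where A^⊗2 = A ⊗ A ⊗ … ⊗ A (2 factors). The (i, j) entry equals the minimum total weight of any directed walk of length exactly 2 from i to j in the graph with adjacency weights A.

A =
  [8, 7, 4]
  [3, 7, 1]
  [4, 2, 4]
A^⊗2 =
  [8, 6, 8]
  [5, 3, 5]
  [5, 6, 3]

Each entry (A^⊗2)_ij equals the minimum over all length-2 walks i = v_0 → v_1 → … → v_2 = j of Σ_t A[v_t][v_{t+1}]. For example, for (i, j) = (0, 2) we minimise over 3 possible intermediate vertex sequences; the minimum is 8, attained along the walk 0 → 1 → 2.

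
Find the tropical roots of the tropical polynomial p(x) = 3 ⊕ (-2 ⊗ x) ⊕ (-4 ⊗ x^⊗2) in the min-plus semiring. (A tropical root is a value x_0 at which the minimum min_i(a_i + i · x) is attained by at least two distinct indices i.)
Roots: {2, 5}

Each tropical root is a break point of the lower envelope of the lines y = a_i + i · x (there are 3 lines, with slopes 0, 1, ..., 2). Only the lines that attain the minimum somewhere contribute to roots; other lines are dominated. Here the surviving (envelope) indices are i = 2, i = 1, i = 0.
Intersections between consecutive envelope lines give the roots: for adjacent envelope indices i < j the intersection is x = (a_i − a_j) / (j − i). Reading off the sorted break points: {2, 5}.
Verification: at each break x_0, at least two indices attain the minimum of min_i(a_i + i · x_0).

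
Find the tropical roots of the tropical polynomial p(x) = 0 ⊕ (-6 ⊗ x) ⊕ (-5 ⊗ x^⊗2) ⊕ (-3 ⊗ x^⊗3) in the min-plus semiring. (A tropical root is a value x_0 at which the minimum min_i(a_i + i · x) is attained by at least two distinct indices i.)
Roots: {-2, -1, 6}

Each tropical root is a break point of the lower envelope of the lines y = a_i + i · x (there are 4 lines, with slopes 0, 1, ..., 3). Only the lines that attain the minimum somewhere contribute to roots; other lines are dominated. Here the surviving (envelope) indices are i = 3, i = 2, i = 1, i = 0.
Intersections between consecutive envelope lines give the roots: for adjacent envelope indices i < j the intersection is x = (a_i − a_j) / (j − i). Reading off the sorted break points: {-2, -1, 6}.
Verification: at each break x_0, at least two indices attain the minimum of min_i(a_i + i · x_0).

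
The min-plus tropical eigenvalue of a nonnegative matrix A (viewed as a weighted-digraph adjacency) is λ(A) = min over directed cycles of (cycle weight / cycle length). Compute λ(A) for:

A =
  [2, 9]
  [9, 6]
λ(A) = 2

Enumerate directed cycles and compute their means (weight / length). Sample:
  cycle 0 → 0: weight = 2, length = 1, mean = 2/1 ≈ 2.000
  cycle 1 → 1: weight = 6, length = 1, mean = 6/1 ≈ 6.000
  cycle 0 → 1 → 0: weight = 18, length = 2, mean = 18/2 ≈ 9.000
  cycle 1 → 0 → 1: weight = 18, length = 2, mean = 18/2 ≈ 9.000
Minimum mean = 2.000, attained e.g. along the cycle 0 → 0 with weight 2 and length 1. So λ(A) = 2/1 = 2.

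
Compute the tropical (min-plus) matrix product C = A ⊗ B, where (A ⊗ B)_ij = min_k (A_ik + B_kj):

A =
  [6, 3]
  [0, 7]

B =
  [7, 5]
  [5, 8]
A ⊗ B =
  [8, 11]
  [7, 5]

Apply the min-plus product entry-by-entry:
  C[0][0] = min over k of (A[0][0] + B[0][0] = 6 + 7 = 13, A[0][1] + B[1][0] = 3 + 5 = 8) = 8 (attained at k = 1)
  C[0][1] = min over k of (A[0][0] + B[0][1] = 6 + 5 = 11, A[0][1] + B[1][1] = 3 + 8 = 11) = 11 (attained at k = 0)
  C[1][0] = min over k of (A[1][0] + B[0][0] = 0 + 7 = 7, A[1][1] + B[1][0] = 7 + 5 = 12) = 7 (attained at k = 0)
  C[1][1] = min over k of (A[1][0] + B[0][1] = 0 + 5 = 5, A[1][1] + B[1][1] = 7 + 8 = 15) = 5 (attained at k = 0)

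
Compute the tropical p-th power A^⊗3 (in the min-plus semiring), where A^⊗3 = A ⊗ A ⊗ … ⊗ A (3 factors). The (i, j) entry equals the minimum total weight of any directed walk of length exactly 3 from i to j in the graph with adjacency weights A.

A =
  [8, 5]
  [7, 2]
A^⊗3 =
  [14, 9]
  [11, 6]

Each entry (A^⊗3)_ij equals the minimum over all length-3 walks i = v_0 → v_1 → … → v_3 = j of Σ_t A[v_t][v_{t+1}]. For example, for (i, j) = (0, 1) we minimise over 4 possible intermediate vertex sequences; the minimum is 9, attained along the walk 0 → 1 → 1 → 1.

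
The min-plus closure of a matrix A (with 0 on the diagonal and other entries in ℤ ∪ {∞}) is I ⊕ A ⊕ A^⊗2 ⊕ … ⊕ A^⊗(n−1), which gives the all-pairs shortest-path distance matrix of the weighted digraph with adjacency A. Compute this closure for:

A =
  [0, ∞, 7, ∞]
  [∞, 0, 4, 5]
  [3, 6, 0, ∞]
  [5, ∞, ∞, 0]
Closure =
  [0, 13, 7, 18]
  [7, 0, 4, 5]
  [3, 6, 0, 11]
  [5, 18, 12, 0]

This is the Floyd-Warshall all-pairs shortest-path computation. For each intermediate vertex k = 0, 1, …, 3, update dist[i][j] ← min(dist[i][j], dist[i][k] + dist[k][j]). The final matrix gives, for each (i, j), the minimum total weight of any directed path from i to j (possibly empty when i = j).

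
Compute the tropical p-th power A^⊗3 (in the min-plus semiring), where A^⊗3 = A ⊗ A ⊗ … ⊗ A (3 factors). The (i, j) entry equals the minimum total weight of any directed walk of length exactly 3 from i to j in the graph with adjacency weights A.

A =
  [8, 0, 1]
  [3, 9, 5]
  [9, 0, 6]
A^⊗3 =
  [4, 3, 4]
  [6, 4, 8]
  [9, 3, 4]

Each entry (A^⊗3)_ij equals the minimum over all length-3 walks i = v_0 → v_1 → … → v_3 = j of Σ_t A[v_t][v_{t+1}]. For example, for (i, j) = (0, 2) we minimise over 9 possible intermediate vertex sequences; the minimum is 4, attained along the walk 0 → 1 → 0 → 2.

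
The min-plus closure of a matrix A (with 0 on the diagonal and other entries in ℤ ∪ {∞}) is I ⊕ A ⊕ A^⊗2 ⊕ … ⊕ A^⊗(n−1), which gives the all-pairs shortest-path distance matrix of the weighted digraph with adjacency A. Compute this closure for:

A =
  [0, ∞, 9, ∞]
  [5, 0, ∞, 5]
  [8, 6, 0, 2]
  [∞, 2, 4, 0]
Closure =
  [0, 13, 9, 11]
  [5, 0, 9, 5]
  [8, 4, 0, 2]
  [7, 2, 4, 0]

This is the Floyd-Warshall all-pairs shortest-path computation. For each intermediate vertex k = 0, 1, …, 3, update dist[i][j] ← min(dist[i][j], dist[i][k] + dist[k][j]). The final matrix gives, for each (i, j), the minimum total weight of any directed path from i to j (possibly empty when i = j).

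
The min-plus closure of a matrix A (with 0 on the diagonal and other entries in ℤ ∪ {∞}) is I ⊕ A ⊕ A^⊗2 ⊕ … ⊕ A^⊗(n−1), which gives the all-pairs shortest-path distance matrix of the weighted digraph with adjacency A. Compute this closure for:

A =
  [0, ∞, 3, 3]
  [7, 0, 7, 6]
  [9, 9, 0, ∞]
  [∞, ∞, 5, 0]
Closure =
  [0, 12, 3, 3]
  [7, 0, 7, 6]
  [9, 9, 0, 12]
  [14, 14, 5, 0]

This is the Floyd-Warshall all-pairs shortest-path computation. For each intermediate vertex k = 0, 1, …, 3, update dist[i][j] ← min(dist[i][j], dist[i][k] + dist[k][j]). The final matrix gives, for each (i, j), the minimum total weight of any directed path from i to j (possibly empty when i = j).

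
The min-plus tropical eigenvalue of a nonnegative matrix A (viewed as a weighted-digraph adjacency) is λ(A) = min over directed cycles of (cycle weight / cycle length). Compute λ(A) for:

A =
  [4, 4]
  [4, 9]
λ(A) = 4

Enumerate directed cycles and compute their means (weight / length). Sample:
  cycle 0 → 0: weight = 4, length = 1, mean = 4/1 ≈ 4.000
  cycle 1 → 1: weight = 9, length = 1, mean = 9/1 ≈ 9.000
  cycle 0 → 1 → 0: weight = 8, length = 2, mean = 8/2 ≈ 4.000
  cycle 1 → 0 → 1: weight = 8, length = 2, mean = 8/2 ≈ 4.000
Minimum mean = 4.000, attained e.g. along the cycle 0 → 0 with weight 4 and length 1. So λ(A) = 4/1 = 4.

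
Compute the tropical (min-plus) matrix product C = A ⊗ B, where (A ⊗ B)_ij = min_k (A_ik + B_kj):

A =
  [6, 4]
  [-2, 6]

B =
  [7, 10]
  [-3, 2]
A ⊗ B =
  [1, 6]
  [3, 8]

Apply the min-plus product entry-by-entry:
  C[0][0] = min over k of (A[0][0] + B[0][0] = 6 + 7 = 13, A[0][1] + B[1][0] = 4 + -3 = 1) = 1 (attained at k = 1)
  C[0][1] = min over k of (A[0][0] + B[0][1] = 6 + 10 = 16, A[0][1] + B[1][1] = 4 + 2 = 6) = 6 (attained at k = 1)
  C[1][0] = min over k of (A[1][0] + B[0][0] = -2 + 7 = 5, A[1][1] + B[1][0] = 6 + -3 = 3) = 3 (attained at k = 1)
  C[1][1] = min over k of (A[1][0] + B[0][1] = -2 + 10 = 8, A[1][1] + B[1][1] = 6 + 2 = 8) = 8 (attained at k = 0)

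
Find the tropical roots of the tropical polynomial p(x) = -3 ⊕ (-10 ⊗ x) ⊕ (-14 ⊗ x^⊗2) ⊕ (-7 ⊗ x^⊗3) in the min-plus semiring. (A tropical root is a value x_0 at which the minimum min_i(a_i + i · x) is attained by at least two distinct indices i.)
Roots: {-7, 4, 7}

Each tropical root is a break point of the lower envelope of the lines y = a_i + i · x (there are 4 lines, with slopes 0, 1, ..., 3). Only the lines that attain the minimum somewhere contribute to roots; other lines are dominated. Here the surviving (envelope) indices are i = 3, i = 2, i = 1, i = 0.
Intersections between consecutive envelope lines give the roots: for adjacent envelope indices i < j the intersection is x = (a_i − a_j) / (j − i). Reading off the sorted break points: {-7, 4, 7}.
Verification: at each break x_0, at least two indices attain the minimum of min_i(a_i + i · x_0).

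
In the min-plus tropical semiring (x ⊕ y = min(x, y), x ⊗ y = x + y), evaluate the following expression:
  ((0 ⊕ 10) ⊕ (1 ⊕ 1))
((0 ⊕ 10) ⊕ (1 ⊕ 1)) = 0

Expand innermost to outermost. Recall ⊕ takes the minimum of its arguments and ⊗ takes their sum. Working out the expression ((0 ⊕ 10) ⊕ (1 ⊕ 1)) gives 0.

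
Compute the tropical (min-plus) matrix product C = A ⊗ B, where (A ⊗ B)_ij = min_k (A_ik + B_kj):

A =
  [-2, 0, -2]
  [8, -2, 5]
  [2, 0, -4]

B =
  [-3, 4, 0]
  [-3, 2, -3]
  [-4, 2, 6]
A ⊗ B =
  [-6, 0, -3]
  [-5, 0, -5]
  [-8, -2, -3]

Apply the min-plus product entry-by-entry:
  C[0][0] = min over k of (A[0][0] + B[0][0] = -2 + -3 = -5, A[0][1] + B[1][0] = 0 + -3 = -3, A[0][2] + B[2][0] = -2 + -4 = -6) = -6 (attained at k = 2)
  C[0][1] = min over k of (A[0][0] + B[0][1] = -2 + 4 = 2, A[0][1] + B[1][1] = 0 + 2 = 2, A[0][2] + B[2][1] = -2 + 2 = 0) = 0 (attained at k = 2)
  C[0][2] = min over k of (A[0][0] + B[0][2] = -2 + 0 = -2, A[0][1] + B[1][2] = 0 + -3 = -3, A[0][2] + B[2][2] = -2 + 6 = 4) = -3 (attained at k = 1)
  C[1][0] = min over k of (A[1][0] + B[0][0] = 8 + -3 = 5, A[1][1] + B[1][0] = -2 + -3 = -5, A[1][2] + B[2][0] = 5 + -4 = 1) = -5 (attained at k = 1)
  C[1][1] = min over k of (A[1][0] + B[0][1] = 8 + 4 = 12, A[1][1] + B[1][1] = -2 + 2 = 0, A[1][2] + B[2][1] = 5 + 2 = 7) = 0 (attained at k = 1)
  C[1][2] = min over k of (A[1][0] + B[0][2] = 8 + 0 = 8, A[1][1] + B[1][2] = -2 + -3 = -5, A[1][2] + B[2][2] = 5 + 6 = 11) = -5 (attained at k = 1)
  C[2][0] = min over k of (A[2][0] + B[0][0] = 2 + -3 = -1, A[2][1] + B[1][0] = 0 + -3 = -3, A[2][2] + B[2][0] = -4 + -4 = -8) = -8 (attained at k = 2)
  C[2][1] = min over k of (A[2][0] + B[0][1] = 2 + 4 = 6, A[2][1] + B[1][1] = 0 + 2 = 2, A[2][2] + B[2][1] = -4 + 2 = -2) = -2 (attained at k = 2)
  C[2][2] = min over k of (A[2][0] + B[0][2] = 2 + 0 = 2, A[2][1] + B[1][2] = 0 + -3 = -3, A[2][2] + B[2][2] = -4 + 6 = 2) = -3 (attained at k = 1)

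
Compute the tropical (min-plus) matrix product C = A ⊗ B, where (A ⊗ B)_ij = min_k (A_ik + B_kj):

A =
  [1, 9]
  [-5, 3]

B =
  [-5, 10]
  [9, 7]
A ⊗ B =
  [-4, 11]
  [-10, 5]

Apply the min-plus product entry-by-entry:
  C[0][0] = min over k of (A[0][0] + B[0][0] = 1 + -5 = -4, A[0][1] + B[1][0] = 9 + 9 = 18) = -4 (attained at k = 0)
  C[0][1] = min over k of (A[0][0] + B[0][1] = 1 + 10 = 11, A[0][1] + B[1][1] = 9 + 7 = 16) = 11 (attained at k = 0)
  C[1][0] = min over k of (A[1][0] + B[0][0] = -5 + -5 = -10, A[1][1] + B[1][0] = 3 + 9 = 12) = -10 (attained at k = 0)
  C[1][1] = min over k of (A[1][0] + B[0][1] = -5 + 10 = 5, A[1][1] + B[1][1] = 3 + 7 = 10) = 5 (attained at k = 0)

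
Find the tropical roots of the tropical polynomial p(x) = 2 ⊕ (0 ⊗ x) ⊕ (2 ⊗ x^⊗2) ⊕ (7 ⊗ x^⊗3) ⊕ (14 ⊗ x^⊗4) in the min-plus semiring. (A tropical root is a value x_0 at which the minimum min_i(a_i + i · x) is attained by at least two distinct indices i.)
Roots: {-7, -5, -2, 2}

Each tropical root is a break point of the lower envelope of the lines y = a_i + i · x (there are 5 lines, with slopes 0, 1, ..., 4). Only the lines that attain the minimum somewhere contribute to roots; other lines are dominated. Here the surviving (envelope) indices are i = 4, i = 3, i = 2, i = 1, i = 0.
Intersections between consecutive envelope lines give the roots: for adjacent envelope indices i < j the intersection is x = (a_i − a_j) / (j − i). Reading off the sorted break points: {-7, -5, -2, 2}.
Verification: at each break x_0, at least two indices attain the minimum of min_i(a_i + i · x_0).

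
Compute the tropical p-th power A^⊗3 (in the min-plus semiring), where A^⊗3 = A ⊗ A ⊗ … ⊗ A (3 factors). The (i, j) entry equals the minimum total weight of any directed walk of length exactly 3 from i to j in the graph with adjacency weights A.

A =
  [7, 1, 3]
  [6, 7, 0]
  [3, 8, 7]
A^⊗3 =
  [4, 7, 8]
  [10, 4, 6]
  [9, 11, 4]

Each entry (A^⊗3)_ij equals the minimum over all length-3 walks i = v_0 → v_1 → … → v_3 = j of Σ_t A[v_t][v_{t+1}]. For example, for (i, j) = (0, 2) we minimise over 9 possible intermediate vertex sequences; the minimum is 8, attained along the walk 0 → 0 → 1 → 2.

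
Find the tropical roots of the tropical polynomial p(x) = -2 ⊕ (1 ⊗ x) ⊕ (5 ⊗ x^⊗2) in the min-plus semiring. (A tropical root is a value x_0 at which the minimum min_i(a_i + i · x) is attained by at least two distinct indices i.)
Roots: {-4, -3}

Each tropical root is a break point of the lower envelope of the lines y = a_i + i · x (there are 3 lines, with slopes 0, 1, ..., 2). Only the lines that attain the minimum somewhere contribute to roots; other lines are dominated. Here the surviving (envelope) indices are i = 2, i = 1, i = 0.
Intersections between consecutive envelope lines give the roots: for adjacent envelope indices i < j the intersection is x = (a_i − a_j) / (j − i). Reading off the sorted break points: {-4, -3}.
Verification: at each break x_0, at least two indices attain the minimum of min_i(a_i + i · x_0).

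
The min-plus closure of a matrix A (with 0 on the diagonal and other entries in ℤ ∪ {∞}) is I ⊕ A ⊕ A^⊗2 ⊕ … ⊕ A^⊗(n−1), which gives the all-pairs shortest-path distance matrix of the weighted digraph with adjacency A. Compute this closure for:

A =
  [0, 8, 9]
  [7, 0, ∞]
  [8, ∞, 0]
Closure =
  [0, 8, 9]
  [7, 0, 16]
  [8, 16, 0]

This is the Floyd-Warshall all-pairs shortest-path computation. For each intermediate vertex k = 0, 1, …, 2, update dist[i][j] ← min(dist[i][j], dist[i][k] + dist[k][j]). The final matrix gives, for each (i, j), the minimum total weight of any directed path from i to j (possibly empty when i = j).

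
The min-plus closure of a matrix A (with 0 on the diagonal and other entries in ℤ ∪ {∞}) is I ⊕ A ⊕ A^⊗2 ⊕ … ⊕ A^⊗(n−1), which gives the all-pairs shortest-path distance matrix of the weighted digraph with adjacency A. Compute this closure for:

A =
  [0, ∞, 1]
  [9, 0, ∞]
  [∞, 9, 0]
Closure =
  [0, 10, 1]
  [9, 0, 10]
  [18, 9, 0]

This is the Floyd-Warshall all-pairs shortest-path computation. For each intermediate vertex k = 0, 1, …, 2, update dist[i][j] ← min(dist[i][j], dist[i][k] + dist[k][j]). The final matrix gives, for each (i, j), the minimum total weight of any directed path from i to j (possibly empty when i = j).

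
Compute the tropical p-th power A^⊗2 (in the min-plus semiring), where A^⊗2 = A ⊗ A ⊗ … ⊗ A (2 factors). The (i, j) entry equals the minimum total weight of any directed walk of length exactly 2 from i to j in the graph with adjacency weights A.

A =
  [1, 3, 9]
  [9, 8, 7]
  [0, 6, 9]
A^⊗2 =
  [2, 4, 10]
  [7, 12, 15]
  [1, 3, 9]

Each entry (A^⊗2)_ij equals the minimum over all length-2 walks i = v_0 → v_1 → … → v_2 = j of Σ_t A[v_t][v_{t+1}]. For example, for (i, j) = (0, 2) we minimise over 3 possible intermediate vertex sequences; the minimum is 10, attained along the walk 0 → 0 → 2.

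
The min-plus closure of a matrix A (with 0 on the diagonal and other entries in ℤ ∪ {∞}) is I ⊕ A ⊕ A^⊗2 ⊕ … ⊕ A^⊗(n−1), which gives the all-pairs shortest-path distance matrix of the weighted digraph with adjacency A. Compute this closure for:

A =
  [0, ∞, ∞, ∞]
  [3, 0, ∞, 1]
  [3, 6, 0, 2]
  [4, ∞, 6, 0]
Closure =
  [0, ∞, ∞, ∞]
  [3, 0, 7, 1]
  [3, 6, 0, 2]
  [4, 12, 6, 0]

This is the Floyd-Warshall all-pairs shortest-path computation. For each intermediate vertex k = 0, 1, …, 3, update dist[i][j] ← min(dist[i][j], dist[i][k] + dist[k][j]). The final matrix gives, for each (i, j), the minimum total weight of any directed path from i to j (possibly empty when i = j).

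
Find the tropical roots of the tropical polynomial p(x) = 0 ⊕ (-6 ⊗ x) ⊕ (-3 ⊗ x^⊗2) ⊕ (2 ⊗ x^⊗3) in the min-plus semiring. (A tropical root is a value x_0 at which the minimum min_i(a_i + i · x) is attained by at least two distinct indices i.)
Roots: {-5, -3, 6}

Each tropical root is a break point of the lower envelope of the lines y = a_i + i · x (there are 4 lines, with slopes 0, 1, ..., 3). Only the lines that attain the minimum somewhere contribute to roots; other lines are dominated. Here the surviving (envelope) indices are i = 3, i = 2, i = 1, i = 0.
Intersections between consecutive envelope lines give the roots: for adjacent envelope indices i < j the intersection is x = (a_i − a_j) / (j − i). Reading off the sorted break points: {-5, -3, 6}.
Verification: at each break x_0, at least two indices attain the minimum of min_i(a_i + i · x_0).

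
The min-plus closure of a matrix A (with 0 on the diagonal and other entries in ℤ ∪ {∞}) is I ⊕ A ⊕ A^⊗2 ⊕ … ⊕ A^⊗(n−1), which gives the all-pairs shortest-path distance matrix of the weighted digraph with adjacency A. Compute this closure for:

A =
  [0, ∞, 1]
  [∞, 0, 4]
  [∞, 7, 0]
Closure =
  [0, 8, 1]
  [∞, 0, 4]
  [∞, 7, 0]

This is the Floyd-Warshall all-pairs shortest-path computation. For each intermediate vertex k = 0, 1, …, 2, update dist[i][j] ← min(dist[i][j], dist[i][k] + dist[k][j]). The final matrix gives, for each (i, j), the minimum total weight of any directed path from i to j (possibly empty when i = j).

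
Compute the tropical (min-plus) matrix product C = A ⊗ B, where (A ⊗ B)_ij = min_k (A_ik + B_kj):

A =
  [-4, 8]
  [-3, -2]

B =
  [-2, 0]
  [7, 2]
A ⊗ B =
  [-6, -4]
  [-5, -3]

Apply the min-plus product entry-by-entry:
  C[0][0] = min over k of (A[0][0] + B[0][0] = -4 + -2 = -6, A[0][1] + B[1][0] = 8 + 7 = 15) = -6 (attained at k = 0)
  C[0][1] = min over k of (A[0][0] + B[0][1] = -4 + 0 = -4, A[0][1] + B[1][1] = 8 + 2 = 10) = -4 (attained at k = 0)
  C[1][0] = min over k of (A[1][0] + B[0][0] = -3 + -2 = -5, A[1][1] + B[1][0] = -2 + 7 = 5) = -5 (attained at k = 0)
  C[1][1] = min over k of (A[1][0] + B[0][1] = -3 + 0 = -3, A[1][1] + B[1][1] = -2 + 2 = 0) = -3 (attained at k = 0)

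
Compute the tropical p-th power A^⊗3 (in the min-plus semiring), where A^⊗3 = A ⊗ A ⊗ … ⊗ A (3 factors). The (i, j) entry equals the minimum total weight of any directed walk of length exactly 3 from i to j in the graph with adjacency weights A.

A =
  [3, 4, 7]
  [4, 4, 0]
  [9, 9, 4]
A^⊗3 =
  [9, 10, 7]
  [10, 11, 8]
  [15, 16, 12]

Each entry (A^⊗3)_ij equals the minimum over all length-3 walks i = v_0 → v_1 → … → v_3 = j of Σ_t A[v_t][v_{t+1}]. For example, for (i, j) = (0, 2) we minimise over 9 possible intermediate vertex sequences; the minimum is 7, attained along the walk 0 → 0 → 1 → 2.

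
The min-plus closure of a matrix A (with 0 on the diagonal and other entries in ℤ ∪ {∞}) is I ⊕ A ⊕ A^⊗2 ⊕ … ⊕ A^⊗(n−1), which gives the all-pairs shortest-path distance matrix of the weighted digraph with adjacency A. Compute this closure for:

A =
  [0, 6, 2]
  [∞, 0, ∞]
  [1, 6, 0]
Closure =
  [0, 6, 2]
  [∞, 0, ∞]
  [1, 6, 0]

This is the Floyd-Warshall all-pairs shortest-path computation. For each intermediate vertex k = 0, 1, …, 2, update dist[i][j] ← min(dist[i][j], dist[i][k] + dist[k][j]). The final matrix gives, for each (i, j), the minimum total weight of any directed path from i to j (possibly empty when i = j).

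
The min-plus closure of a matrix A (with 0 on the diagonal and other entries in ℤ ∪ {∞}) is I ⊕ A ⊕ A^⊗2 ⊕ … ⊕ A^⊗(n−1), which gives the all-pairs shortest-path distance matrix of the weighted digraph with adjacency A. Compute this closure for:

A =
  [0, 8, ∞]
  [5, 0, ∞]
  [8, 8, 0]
Closure =
  [0, 8, ∞]
  [5, 0, ∞]
  [8, 8, 0]

This is the Floyd-Warshall all-pairs shortest-path computation. For each intermediate vertex k = 0, 1, …, 2, update dist[i][j] ← min(dist[i][j], dist[i][k] + dist[k][j]). The final matrix gives, for each (i, j), the minimum total weight of any directed path from i to j (possibly empty when i = j).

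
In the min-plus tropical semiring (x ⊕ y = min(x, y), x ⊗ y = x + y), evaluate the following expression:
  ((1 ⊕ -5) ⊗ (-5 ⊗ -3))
((1 ⊕ -5) ⊗ (-5 ⊗ -3)) = -13

Expand innermost to outermost. Recall ⊕ takes the minimum of its arguments and ⊗ takes their sum. Working out the expression ((1 ⊕ -5) ⊗ (-5 ⊗ -3)) gives -13.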